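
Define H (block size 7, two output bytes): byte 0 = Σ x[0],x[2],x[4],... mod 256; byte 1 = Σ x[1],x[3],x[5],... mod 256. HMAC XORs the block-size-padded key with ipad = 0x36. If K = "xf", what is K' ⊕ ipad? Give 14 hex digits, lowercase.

Key "xf" = 78 66 is 2 bytes ≤ B = 7; zero-pad to 7 bytes: K' = 78 66 00 00 00 00 00.
XOR each byte with 0x36: 78⊕36=4e, 66⊕36=50, 00⊕36=36, 00⊕36=36, 00⊕36=36, 00⊕36=36, 00⊕36=36.

4e503636363636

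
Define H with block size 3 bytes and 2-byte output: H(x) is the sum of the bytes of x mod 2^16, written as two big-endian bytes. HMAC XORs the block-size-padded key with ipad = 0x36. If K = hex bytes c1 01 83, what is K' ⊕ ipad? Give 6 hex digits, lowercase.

Key hex bytes c1 01 83 is exactly B = 3 bytes: K' = c1 01 83.
XOR each byte with 0x36: c1⊕36=f7, 01⊕36=37, 83⊕36=b5.

f737b5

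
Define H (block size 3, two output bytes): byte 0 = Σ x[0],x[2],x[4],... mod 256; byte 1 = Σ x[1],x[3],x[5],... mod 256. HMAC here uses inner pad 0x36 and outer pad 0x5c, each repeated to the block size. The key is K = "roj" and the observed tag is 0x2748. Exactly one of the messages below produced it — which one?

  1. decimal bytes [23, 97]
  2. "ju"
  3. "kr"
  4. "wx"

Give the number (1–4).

Key "roj" = 72 6f 6a is exactly B = 3 bytes: K' = 72 6f 6a.
K' ⊕ ipad = 44 59 5c; K' ⊕ opad = 2e 33 36.
m1: inner = H(44 59 5c 17 61) = 01 70; tag = H(2e 33 36 01 70) = d434
m2: inner = H(44 59 5c 6a 75) = 15 c3; tag = H(2e 33 36 15 c3) = 2748 ← matches
m3: inner = H(44 59 5c 6b 72) = 12 c4; tag = H(2e 33 36 12 c4) = 2845
m4: inner = H(44 59 5c 77 78) = 18 d0; tag = H(2e 33 36 18 d0) = 344b

2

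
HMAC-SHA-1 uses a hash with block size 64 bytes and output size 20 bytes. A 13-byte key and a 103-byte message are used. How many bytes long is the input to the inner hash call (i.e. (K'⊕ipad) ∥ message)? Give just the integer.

Key is 13 ≤ 64 bytes, zero-padded: |K'| = 64.
Inner input = (K'⊕ipad) ∥ m → 64 + 103 = 167 bytes.

167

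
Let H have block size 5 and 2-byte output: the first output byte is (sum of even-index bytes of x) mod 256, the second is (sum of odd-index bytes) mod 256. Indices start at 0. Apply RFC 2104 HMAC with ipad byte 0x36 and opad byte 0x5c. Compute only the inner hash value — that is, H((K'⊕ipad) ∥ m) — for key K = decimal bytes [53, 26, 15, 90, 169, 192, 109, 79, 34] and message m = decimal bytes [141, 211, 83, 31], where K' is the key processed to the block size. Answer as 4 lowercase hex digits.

a8cb

Key decimal bytes [53, 26, 15, 90, 169, 192, 109, 79, 34] = 35 1a 0f 5a a9 c0 6d 4f 22 is 9 bytes > B = 5, so hash it first: H(key) = 7c 83, then zero-pad to 5 bytes: K' = 7c 83 00 00 00.
K' ⊕ ipad = 4a b5 36 36 36.
Inner input = 4a b5 36 36 36 ∥ 8d d3 53 1f.
Inner hash: even-index sum = 424 mod 256 = 168; odd-index sum = 459 mod 256 = 203 → a8 cb.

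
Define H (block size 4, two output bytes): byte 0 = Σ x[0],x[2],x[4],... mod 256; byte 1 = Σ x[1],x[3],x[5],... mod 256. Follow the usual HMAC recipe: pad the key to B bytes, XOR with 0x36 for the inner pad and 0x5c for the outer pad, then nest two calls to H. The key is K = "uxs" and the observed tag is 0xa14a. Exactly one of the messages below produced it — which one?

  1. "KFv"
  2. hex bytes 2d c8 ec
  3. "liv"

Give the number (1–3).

1

Key "uxs" = 75 78 73 is 3 bytes ≤ B = 4; zero-pad to 4 bytes: K' = 75 78 73 00.
K' ⊕ ipad = 43 4e 45 36; K' ⊕ opad = 29 24 2f 5c.
m1: inner = H(43 4e 45 36 4b 46 76) = 49 ca; tag = H(29 24 2f 5c 49 ca) = a14a ← matches
m2: inner = H(43 4e 45 36 2d c8 ec) = a1 4c; tag = H(29 24 2f 5c a1 4c) = f9cc
m3: inner = H(43 4e 45 36 6c 69 76) = 6a ed; tag = H(29 24 2f 5c 6a ed) = c26d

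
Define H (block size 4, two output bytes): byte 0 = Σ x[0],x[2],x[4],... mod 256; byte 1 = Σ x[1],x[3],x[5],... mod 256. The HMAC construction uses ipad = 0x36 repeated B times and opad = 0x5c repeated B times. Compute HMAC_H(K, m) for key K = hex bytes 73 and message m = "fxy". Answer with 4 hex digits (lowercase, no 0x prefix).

Key hex bytes 73 is 1 byte ≤ B = 4; zero-pad to 4 bytes: K' = 73 00 00 00.
K' ⊕ ipad = 45 36 36 36.  K' ⊕ opad = 2f 5c 5c 5c.
Inner input = (K'⊕ipad) ∥ m = 45 36 36 36 ∥ 66 78 79.
Inner hash: even-index sum = 346 mod 256 = 90; odd-index sum = 228 mod 256 = 228 → 5a e4.
Outer input = (K'⊕opad) ∥ inner = 2f 5c 5c 5c ∥ 5a e4.
Outer hash (tag): even-index sum = 229 mod 256 = 229; odd-index sum = 412 mod 256 = 156 → e5 9c.

e59c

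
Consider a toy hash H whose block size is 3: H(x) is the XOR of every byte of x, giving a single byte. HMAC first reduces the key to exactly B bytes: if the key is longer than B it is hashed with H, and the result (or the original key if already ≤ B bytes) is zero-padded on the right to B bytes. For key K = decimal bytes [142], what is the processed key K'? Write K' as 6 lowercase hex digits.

8e0000

Key decimal bytes [142] = 8e is 1 byte ≤ B = 3; zero-pad to 3 bytes: K' = 8e 00 00.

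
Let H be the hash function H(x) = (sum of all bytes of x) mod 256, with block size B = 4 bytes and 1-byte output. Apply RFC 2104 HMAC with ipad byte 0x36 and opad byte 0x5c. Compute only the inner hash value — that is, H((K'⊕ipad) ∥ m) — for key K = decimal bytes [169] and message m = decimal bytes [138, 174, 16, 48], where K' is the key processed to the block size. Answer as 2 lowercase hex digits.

b9

Key decimal bytes [169] = a9 is 1 byte ≤ B = 4; zero-pad to 4 bytes: K' = a9 00 00 00.
K' ⊕ ipad = 9f 36 36 36.
Inner input = 9f 36 36 36 ∥ 8a ae 10 30.
Inner hash: sum = 159+54+54+54+138+174+16+48 = 697; mod 256 = 185 → b9.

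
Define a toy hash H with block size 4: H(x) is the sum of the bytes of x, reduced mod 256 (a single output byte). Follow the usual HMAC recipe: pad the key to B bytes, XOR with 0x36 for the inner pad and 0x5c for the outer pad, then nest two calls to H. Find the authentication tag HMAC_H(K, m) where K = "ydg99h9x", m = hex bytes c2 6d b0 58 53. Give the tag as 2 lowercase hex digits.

Key "ydg99h9x" = 79 64 67 39 39 68 39 78 is 8 bytes > B = 4, so hash it first: H(key) = cf, then zero-pad to 4 bytes: K' = cf 00 00 00.
K' ⊕ ipad = f9 36 36 36.  K' ⊕ opad = 93 5c 5c 5c.
Inner input = (K'⊕ipad) ∥ m = f9 36 36 36 ∥ c2 6d b0 58 53.
Inner hash: sum = 249+54+54+54+194+109+176+88+83 = 1061; mod 256 = 37 → 25.
Outer input = (K'⊕opad) ∥ inner = 93 5c 5c 5c ∥ 25.
Outer hash (tag): sum = 147+92+92+92+37 = 460; mod 256 = 204 → cc.

cc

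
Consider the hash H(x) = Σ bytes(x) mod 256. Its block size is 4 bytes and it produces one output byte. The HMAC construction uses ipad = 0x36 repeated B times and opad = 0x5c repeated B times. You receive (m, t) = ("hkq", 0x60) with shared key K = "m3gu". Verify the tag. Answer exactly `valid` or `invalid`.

Key "m3gu" = 6d 33 67 75 is exactly B = 4 bytes: K' = 6d 33 67 75.
K' ⊕ ipad = 5b 05 51 43; K' ⊕ opad = 31 6f 3b 29.
Inner hash: sum = 91+5+81+67+104+107+113 = 568; mod 256 = 56 → 38.
Outer hash (recomputed tag): sum = 49+111+59+41+56 = 316; mod 256 = 60 → 3c.
Recomputed tag = 3c; claimed = 60 → mismatch.

invalid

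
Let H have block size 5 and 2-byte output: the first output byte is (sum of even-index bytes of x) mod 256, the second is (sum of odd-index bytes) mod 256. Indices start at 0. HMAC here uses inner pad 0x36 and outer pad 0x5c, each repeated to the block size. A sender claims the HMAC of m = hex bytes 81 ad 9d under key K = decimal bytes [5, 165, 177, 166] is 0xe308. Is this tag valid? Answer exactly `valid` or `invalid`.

Key decimal bytes [5, 165, 177, 166] = 05 a5 b1 a6 is 4 bytes ≤ B = 5; zero-pad to 5 bytes: K' = 05 a5 b1 a6 00.
K' ⊕ ipad = 33 93 87 90 36; K' ⊕ opad = 59 f9 ed fa 5c.
Inner hash: even-index sum = 413 mod 256 = 157; odd-index sum = 577 mod 256 = 65 → 9d 41.
Outer hash (recomputed tag): even-index sum = 483 mod 256 = 227; odd-index sum = 656 mod 256 = 144 → e3 90.
Recomputed tag = e390; claimed = e308 → mismatch.

invalid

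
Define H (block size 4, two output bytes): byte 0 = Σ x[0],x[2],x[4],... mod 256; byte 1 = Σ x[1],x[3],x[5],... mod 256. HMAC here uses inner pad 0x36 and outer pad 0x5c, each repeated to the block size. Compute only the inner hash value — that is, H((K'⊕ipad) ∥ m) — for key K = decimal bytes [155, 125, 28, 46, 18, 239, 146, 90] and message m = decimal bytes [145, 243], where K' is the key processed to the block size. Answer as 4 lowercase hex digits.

Key decimal bytes [155, 125, 28, 46, 18, 239, 146, 90] = 9b 7d 1c 2e 12 ef 92 5a is 8 bytes > B = 4, so hash it first: H(key) = 5b f4, then zero-pad to 4 bytes: K' = 5b f4 00 00.
K' ⊕ ipad = 6d c2 36 36.
Inner input = 6d c2 36 36 ∥ 91 f3.
Inner hash: even-index sum = 308 mod 256 = 52; odd-index sum = 491 mod 256 = 235 → 34 eb.

34eb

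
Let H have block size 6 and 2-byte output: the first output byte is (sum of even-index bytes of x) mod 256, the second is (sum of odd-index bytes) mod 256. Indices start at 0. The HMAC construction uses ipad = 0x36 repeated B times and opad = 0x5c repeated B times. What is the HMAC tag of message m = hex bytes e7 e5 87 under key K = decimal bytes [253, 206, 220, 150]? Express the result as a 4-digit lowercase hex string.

Key decimal bytes [253, 206, 220, 150] = fd ce dc 96 is 4 bytes ≤ B = 6; zero-pad to 6 bytes: K' = fd ce dc 96 00 00.
K' ⊕ ipad = cb f8 ea a0 36 36.  K' ⊕ opad = a1 92 80 ca 5c 5c.
Inner input = (K'⊕ipad) ∥ m = cb f8 ea a0 36 36 ∥ e7 e5 87.
Inner hash: even-index sum = 857 mod 256 = 89; odd-index sum = 691 mod 256 = 179 → 59 b3.
Outer input = (K'⊕opad) ∥ inner = a1 92 80 ca 5c 5c ∥ 59 b3.
Outer hash (tag): even-index sum = 470 mod 256 = 214; odd-index sum = 619 mod 256 = 107 → d6 6b.

d66b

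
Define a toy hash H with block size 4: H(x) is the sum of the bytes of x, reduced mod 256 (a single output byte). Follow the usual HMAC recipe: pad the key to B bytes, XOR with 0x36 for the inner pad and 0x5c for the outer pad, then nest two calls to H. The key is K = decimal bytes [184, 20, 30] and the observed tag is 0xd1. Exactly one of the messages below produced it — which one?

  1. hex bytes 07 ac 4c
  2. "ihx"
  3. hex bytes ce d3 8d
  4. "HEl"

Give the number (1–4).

Key decimal bytes [184, 20, 30] = b8 14 1e is 3 bytes ≤ B = 4; zero-pad to 4 bytes: K' = b8 14 1e 00.
K' ⊕ ipad = 8e 22 28 36; K' ⊕ opad = e4 48 42 5c.
m1: inner = H(8e 22 28 36 07 ac 4c) = 0d; tag = H(e4 48 42 5c 0d) = d7
m2: inner = H(8e 22 28 36 69 68 78) = 57; tag = H(e4 48 42 5c 57) = 21
m3: inner = H(8e 22 28 36 ce d3 8d) = 3c; tag = H(e4 48 42 5c 3c) = 06
m4: inner = H(8e 22 28 36 48 45 6c) = 07; tag = H(e4 48 42 5c 07) = d1 ← matches

4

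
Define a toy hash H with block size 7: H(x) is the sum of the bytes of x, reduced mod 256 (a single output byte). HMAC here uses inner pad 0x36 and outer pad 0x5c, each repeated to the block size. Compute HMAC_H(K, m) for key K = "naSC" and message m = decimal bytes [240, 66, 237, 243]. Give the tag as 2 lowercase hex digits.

ee

Key "naSC" = 6e 61 53 43 is 4 bytes ≤ B = 7; zero-pad to 7 bytes: K' = 6e 61 53 43 00 00 00.
K' ⊕ ipad = 58 57 65 75 36 36 36.  K' ⊕ opad = 32 3d 0f 1f 5c 5c 5c.
Inner input = (K'⊕ipad) ∥ m = 58 57 65 75 36 36 36 ∥ f0 42 ed f3.
Inner hash: sum = 88+87+101+117+54+54+54+240+66+237+243 = 1341; mod 256 = 61 → 3d.
Outer input = (K'⊕opad) ∥ inner = 32 3d 0f 1f 5c 5c 5c ∥ 3d.
Outer hash (tag): sum = 50+61+15+31+92+92+92+61 = 494; mod 256 = 238 → ee.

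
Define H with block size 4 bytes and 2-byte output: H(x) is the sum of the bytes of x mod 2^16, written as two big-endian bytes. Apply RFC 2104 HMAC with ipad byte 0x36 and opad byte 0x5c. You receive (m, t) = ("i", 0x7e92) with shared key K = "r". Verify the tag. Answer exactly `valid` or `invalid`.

Key "r" = 72 is 1 byte ≤ B = 4; zero-pad to 4 bytes: K' = 72 00 00 00.
K' ⊕ ipad = 44 36 36 36; K' ⊕ opad = 2e 5c 5c 5c.
Inner hash: sum = 68+54+54+54+105 = 335 → 01 4f.
Outer hash (recomputed tag): sum = 46+92+92+92+1+79 = 402 → 01 92.
Recomputed tag = 0192; claimed = 7e92 → mismatch.

invalid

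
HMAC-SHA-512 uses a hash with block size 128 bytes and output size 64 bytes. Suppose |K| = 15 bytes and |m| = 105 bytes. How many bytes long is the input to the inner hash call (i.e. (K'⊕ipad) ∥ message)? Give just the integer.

233

Key is 15 ≤ 128 bytes, zero-padded: |K'| = 128.
Inner input = (K'⊕ipad) ∥ m → 128 + 105 = 233 bytes.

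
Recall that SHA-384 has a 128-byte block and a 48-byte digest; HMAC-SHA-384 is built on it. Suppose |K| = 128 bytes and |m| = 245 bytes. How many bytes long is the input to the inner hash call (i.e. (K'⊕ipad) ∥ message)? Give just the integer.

373

Key is 128 ≤ 128 bytes, zero-padded: |K'| = 128.
Inner input = (K'⊕ipad) ∥ m → 128 + 245 = 373 bytes.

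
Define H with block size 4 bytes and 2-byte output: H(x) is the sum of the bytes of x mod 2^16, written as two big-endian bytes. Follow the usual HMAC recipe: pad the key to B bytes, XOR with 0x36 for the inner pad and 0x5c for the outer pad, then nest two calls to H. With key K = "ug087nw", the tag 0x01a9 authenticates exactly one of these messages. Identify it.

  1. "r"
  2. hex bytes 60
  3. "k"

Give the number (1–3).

2

Key "ug087nw" = 75 67 30 38 37 6e 77 is 7 bytes > B = 4, so hash it first: H(key) = 02 60, then zero-pad to 4 bytes: K' = 02 60 00 00.
K' ⊕ ipad = 34 56 36 36; K' ⊕ opad = 5e 3c 5c 5c.
m1: inner = H(34 56 36 36 72) = 01 68; tag = H(5e 3c 5c 5c 01 68) = 01bb
m2: inner = H(34 56 36 36 60) = 01 56; tag = H(5e 3c 5c 5c 01 56) = 01a9 ← matches
m3: inner = H(34 56 36 36 6b) = 01 61; tag = H(5e 3c 5c 5c 01 61) = 01b4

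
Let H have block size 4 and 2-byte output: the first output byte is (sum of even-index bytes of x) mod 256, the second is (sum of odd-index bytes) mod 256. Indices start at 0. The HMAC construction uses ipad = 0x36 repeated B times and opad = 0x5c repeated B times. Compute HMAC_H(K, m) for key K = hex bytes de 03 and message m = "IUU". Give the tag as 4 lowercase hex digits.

9a7b

Key hex bytes de 03 is 2 bytes ≤ B = 4; zero-pad to 4 bytes: K' = de 03 00 00.
K' ⊕ ipad = e8 35 36 36.  K' ⊕ opad = 82 5f 5c 5c.
Inner input = (K'⊕ipad) ∥ m = e8 35 36 36 ∥ 49 55 55.
Inner hash: even-index sum = 444 mod 256 = 188; odd-index sum = 192 mod 256 = 192 → bc c0.
Outer input = (K'⊕opad) ∥ inner = 82 5f 5c 5c ∥ bc c0.
Outer hash (tag): even-index sum = 410 mod 256 = 154; odd-index sum = 379 mod 256 = 123 → 9a 7b.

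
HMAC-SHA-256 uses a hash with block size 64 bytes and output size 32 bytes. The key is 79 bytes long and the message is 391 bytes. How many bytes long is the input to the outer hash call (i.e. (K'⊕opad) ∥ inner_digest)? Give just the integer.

96

Key is 79 > 64 bytes, so it is hashed to 32 bytes then zero-padded to 64: |K'| = 64.
Outer input = (K'⊕opad) ∥ H(inner) → 64 + 32 = 96 bytes.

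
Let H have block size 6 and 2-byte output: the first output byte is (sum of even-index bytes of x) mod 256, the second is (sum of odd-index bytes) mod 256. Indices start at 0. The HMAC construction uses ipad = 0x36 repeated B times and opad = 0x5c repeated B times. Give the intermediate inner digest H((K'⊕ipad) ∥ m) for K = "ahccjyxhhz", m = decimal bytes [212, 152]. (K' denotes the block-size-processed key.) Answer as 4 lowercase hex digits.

7814

Key "ahccjyxhhz" = 61 68 63 63 6a 79 78 68 68 7a is 10 bytes > B = 6, so hash it first: H(key) = 0e 26, then zero-pad to 6 bytes: K' = 0e 26 00 00 00 00.
K' ⊕ ipad = 38 10 36 36 36 36.
Inner input = 38 10 36 36 36 36 ∥ d4 98.
Inner hash: even-index sum = 376 mod 256 = 120; odd-index sum = 276 mod 256 = 20 → 78 14.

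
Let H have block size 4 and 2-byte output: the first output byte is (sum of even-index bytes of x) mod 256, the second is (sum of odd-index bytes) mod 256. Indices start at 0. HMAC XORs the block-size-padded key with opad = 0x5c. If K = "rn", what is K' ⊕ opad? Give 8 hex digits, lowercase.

2e325c5c

Key "rn" = 72 6e is 2 bytes ≤ B = 4; zero-pad to 4 bytes: K' = 72 6e 00 00.
XOR each byte with 0x5c: 72⊕5c=2e, 6e⊕5c=32, 00⊕5c=5c, 00⊕5c=5c.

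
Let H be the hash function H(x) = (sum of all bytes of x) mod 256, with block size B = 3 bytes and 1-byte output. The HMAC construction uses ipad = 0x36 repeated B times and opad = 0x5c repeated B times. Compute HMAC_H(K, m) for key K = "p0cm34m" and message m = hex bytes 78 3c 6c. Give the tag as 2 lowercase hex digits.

ce

Key "p0cm34m" = 70 30 63 6d 33 34 6d is 7 bytes > B = 3, so hash it first: H(key) = 44, then zero-pad to 3 bytes: K' = 44 00 00.
K' ⊕ ipad = 72 36 36.  K' ⊕ opad = 18 5c 5c.
Inner input = (K'⊕ipad) ∥ m = 72 36 36 ∥ 78 3c 6c.
Inner hash: sum = 114+54+54+120+60+108 = 510; mod 256 = 254 → fe.
Outer input = (K'⊕opad) ∥ inner = 18 5c 5c ∥ fe.
Outer hash (tag): sum = 24+92+92+254 = 462; mod 256 = 206 → ce.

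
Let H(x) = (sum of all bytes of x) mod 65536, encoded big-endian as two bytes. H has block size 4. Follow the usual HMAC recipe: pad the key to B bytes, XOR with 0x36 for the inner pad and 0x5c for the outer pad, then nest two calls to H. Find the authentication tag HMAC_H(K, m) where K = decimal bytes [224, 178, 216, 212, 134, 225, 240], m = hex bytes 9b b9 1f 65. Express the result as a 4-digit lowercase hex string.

01f7

Key decimal bytes [224, 178, 216, 212, 134, 225, 240] = e0 b2 d8 d4 86 e1 f0 is 7 bytes > B = 4, so hash it first: H(key) = 05 95, then zero-pad to 4 bytes: K' = 05 95 00 00.
K' ⊕ ipad = 33 a3 36 36.  K' ⊕ opad = 59 c9 5c 5c.
Inner input = (K'⊕ipad) ∥ m = 33 a3 36 36 ∥ 9b b9 1f 65.
Inner hash: sum = 51+163+54+54+155+185+31+101 = 794 → 03 1a.
Outer input = (K'⊕opad) ∥ inner = 59 c9 5c 5c ∥ 03 1a.
Outer hash (tag): sum = 89+201+92+92+3+26 = 503 → 01 f7.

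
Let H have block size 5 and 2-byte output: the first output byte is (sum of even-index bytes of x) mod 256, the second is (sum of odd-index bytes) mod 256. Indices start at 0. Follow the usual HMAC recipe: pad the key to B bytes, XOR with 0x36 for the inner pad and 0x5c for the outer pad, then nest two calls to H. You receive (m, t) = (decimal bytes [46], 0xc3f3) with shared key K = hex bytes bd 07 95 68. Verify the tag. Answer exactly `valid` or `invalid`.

valid

Key hex bytes bd 07 95 68 is 4 bytes ≤ B = 5; zero-pad to 5 bytes: K' = bd 07 95 68 00.
K' ⊕ ipad = 8b 31 a3 5e 36; K' ⊕ opad = e1 5b c9 34 5c.
Inner hash: even-index sum = 356 mod 256 = 100; odd-index sum = 189 mod 256 = 189 → 64 bd.
Outer hash (recomputed tag): even-index sum = 707 mod 256 = 195; odd-index sum = 243 mod 256 = 243 → c3 f3.
Recomputed tag = c3f3; claimed = c3f3 → match.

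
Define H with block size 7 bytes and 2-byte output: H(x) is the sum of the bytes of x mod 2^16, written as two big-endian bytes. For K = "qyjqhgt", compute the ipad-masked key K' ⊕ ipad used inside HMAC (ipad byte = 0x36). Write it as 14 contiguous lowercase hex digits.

Key "qyjqhgt" = 71 79 6a 71 68 67 74 is exactly B = 7 bytes: K' = 71 79 6a 71 68 67 74.
XOR each byte with 0x36: 71⊕36=47, 79⊕36=4f, 6a⊕36=5c, 71⊕36=47, 68⊕36=5e, 67⊕36=51, 74⊕36=42.

474f5c475e5142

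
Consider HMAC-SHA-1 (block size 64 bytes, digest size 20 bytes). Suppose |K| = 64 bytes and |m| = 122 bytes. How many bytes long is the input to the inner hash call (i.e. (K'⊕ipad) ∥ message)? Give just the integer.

Key is 64 ≤ 64 bytes, zero-padded: |K'| = 64.
Inner input = (K'⊕ipad) ∥ m → 64 + 122 = 186 bytes.

186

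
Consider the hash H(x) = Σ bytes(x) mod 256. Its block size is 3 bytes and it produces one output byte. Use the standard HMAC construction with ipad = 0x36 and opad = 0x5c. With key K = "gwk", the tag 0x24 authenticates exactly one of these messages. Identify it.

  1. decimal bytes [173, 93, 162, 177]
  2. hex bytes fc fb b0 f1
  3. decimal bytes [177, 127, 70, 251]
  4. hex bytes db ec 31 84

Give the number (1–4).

2

Key "gwk" = 67 77 6b is exactly B = 3 bytes: K' = 67 77 6b.
K' ⊕ ipad = 51 41 5d; K' ⊕ opad = 3b 2b 37.
m1: inner = H(51 41 5d ad 5d a2 b1) = 4c; tag = H(3b 2b 37 4c) = e9
m2: inner = H(51 41 5d fc fb b0 f1) = 87; tag = H(3b 2b 37 87) = 24 ← matches
m3: inner = H(51 41 5d b1 7f 46 fb) = 60; tag = H(3b 2b 37 60) = fd
m4: inner = H(51 41 5d db ec 31 84) = 6b; tag = H(3b 2b 37 6b) = 08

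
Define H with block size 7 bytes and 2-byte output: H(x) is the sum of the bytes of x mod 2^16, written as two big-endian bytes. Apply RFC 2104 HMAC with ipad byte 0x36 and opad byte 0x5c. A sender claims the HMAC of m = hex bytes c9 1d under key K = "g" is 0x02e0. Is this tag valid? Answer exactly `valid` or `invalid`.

Key "g" = 67 is 1 byte ≤ B = 7; zero-pad to 7 bytes: K' = 67 00 00 00 00 00 00.
K' ⊕ ipad = 51 36 36 36 36 36 36; K' ⊕ opad = 3b 5c 5c 5c 5c 5c 5c.
Inner hash: sum = 81+54+54+54+54+54+54+201+29 = 635 → 02 7b.
Outer hash (recomputed tag): sum = 59+92+92+92+92+92+92+2+123 = 736 → 02 e0.
Recomputed tag = 02e0; claimed = 02e0 → match.

valid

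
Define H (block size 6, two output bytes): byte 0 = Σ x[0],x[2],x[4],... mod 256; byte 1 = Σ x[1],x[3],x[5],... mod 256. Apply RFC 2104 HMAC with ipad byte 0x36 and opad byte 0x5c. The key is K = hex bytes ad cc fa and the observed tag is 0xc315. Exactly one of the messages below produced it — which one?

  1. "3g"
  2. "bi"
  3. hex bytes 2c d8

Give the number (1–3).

Key hex bytes ad cc fa is 3 bytes ≤ B = 6; zero-pad to 6 bytes: K' = ad cc fa 00 00 00.
K' ⊕ ipad = 9b fa cc 36 36 36; K' ⊕ opad = f1 90 a6 5c 5c 5c.
m1: inner = H(9b fa cc 36 36 36 33 67) = d0 cd; tag = H(f1 90 a6 5c 5c 5c d0 cd) = c315 ← matches
m2: inner = H(9b fa cc 36 36 36 62 69) = ff cf; tag = H(f1 90 a6 5c 5c 5c ff cf) = f217
m3: inner = H(9b fa cc 36 36 36 2c d8) = c9 3e; tag = H(f1 90 a6 5c 5c 5c c9 3e) = bc86

1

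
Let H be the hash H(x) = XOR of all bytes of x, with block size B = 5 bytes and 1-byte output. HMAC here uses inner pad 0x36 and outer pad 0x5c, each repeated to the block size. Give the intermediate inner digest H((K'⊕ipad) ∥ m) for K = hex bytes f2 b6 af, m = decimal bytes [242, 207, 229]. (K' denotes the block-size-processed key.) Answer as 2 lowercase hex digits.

Key hex bytes f2 b6 af is 3 bytes ≤ B = 5; zero-pad to 5 bytes: K' = f2 b6 af 00 00.
K' ⊕ ipad = c4 80 99 36 36.
Inner input = c4 80 99 36 36 ∥ f2 cf e5.
Inner hash: XOR c4⊕80⊕99⊕36⊕36⊕f2⊕cf⊕e5 = 05.

05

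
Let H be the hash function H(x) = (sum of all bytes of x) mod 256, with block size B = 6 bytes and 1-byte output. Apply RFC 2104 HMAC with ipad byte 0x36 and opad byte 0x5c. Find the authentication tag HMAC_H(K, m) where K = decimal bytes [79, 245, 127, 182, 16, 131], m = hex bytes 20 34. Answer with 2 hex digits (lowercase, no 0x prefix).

Key decimal bytes [79, 245, 127, 182, 16, 131] = 4f f5 7f b6 10 83 is exactly B = 6 bytes: K' = 4f f5 7f b6 10 83.
K' ⊕ ipad = 79 c3 49 80 26 b5.  K' ⊕ opad = 13 a9 23 ea 4c df.
Inner input = (K'⊕ipad) ∥ m = 79 c3 49 80 26 b5 ∥ 20 34.
Inner hash: sum = 121+195+73+128+38+181+32+52 = 820; mod 256 = 52 → 34.
Outer input = (K'⊕opad) ∥ inner = 13 a9 23 ea 4c df ∥ 34.
Outer hash (tag): sum = 19+169+35+234+76+223+52 = 808; mod 256 = 40 → 28.

28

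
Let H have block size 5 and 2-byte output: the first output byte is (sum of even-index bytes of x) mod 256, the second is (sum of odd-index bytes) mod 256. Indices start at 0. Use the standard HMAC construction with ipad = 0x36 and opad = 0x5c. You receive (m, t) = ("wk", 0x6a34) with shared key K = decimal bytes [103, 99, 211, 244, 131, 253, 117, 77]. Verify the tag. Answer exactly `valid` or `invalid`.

Key decimal bytes [103, 99, 211, 244, 131, 253, 117, 77] = 67 63 d3 f4 83 fd 75 4d is 8 bytes > B = 5, so hash it first: H(key) = 32 a1, then zero-pad to 5 bytes: K' = 32 a1 00 00 00.
K' ⊕ ipad = 04 97 36 36 36; K' ⊕ opad = 6e fd 5c 5c 5c.
Inner hash: even-index sum = 219 mod 256 = 219; odd-index sum = 324 mod 256 = 68 → db 44.
Outer hash (recomputed tag): even-index sum = 362 mod 256 = 106; odd-index sum = 564 mod 256 = 52 → 6a 34.
Recomputed tag = 6a34; claimed = 6a34 → match.

valid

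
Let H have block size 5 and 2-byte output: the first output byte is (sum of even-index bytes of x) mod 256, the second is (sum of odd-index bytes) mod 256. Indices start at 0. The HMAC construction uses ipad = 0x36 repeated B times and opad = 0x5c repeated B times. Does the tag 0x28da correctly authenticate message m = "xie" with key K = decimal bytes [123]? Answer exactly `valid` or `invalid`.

valid

Key decimal bytes [123] = 7b is 1 byte ≤ B = 5; zero-pad to 5 bytes: K' = 7b 00 00 00 00.
K' ⊕ ipad = 4d 36 36 36 36; K' ⊕ opad = 27 5c 5c 5c 5c.
Inner hash: even-index sum = 290 mod 256 = 34; odd-index sum = 329 mod 256 = 73 → 22 49.
Outer hash (recomputed tag): even-index sum = 296 mod 256 = 40; odd-index sum = 218 mod 256 = 218 → 28 da.
Recomputed tag = 28da; claimed = 28da → match.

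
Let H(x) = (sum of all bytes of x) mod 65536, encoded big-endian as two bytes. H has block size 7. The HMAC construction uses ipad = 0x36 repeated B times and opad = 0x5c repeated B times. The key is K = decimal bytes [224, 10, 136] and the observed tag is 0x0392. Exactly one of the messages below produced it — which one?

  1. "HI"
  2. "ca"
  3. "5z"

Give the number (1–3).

Key decimal bytes [224, 10, 136] = e0 0a 88 is 3 bytes ≤ B = 7; zero-pad to 7 bytes: K' = e0 0a 88 00 00 00 00.
K' ⊕ ipad = d6 3c be 36 36 36 36; K' ⊕ opad = bc 56 d4 5c 5c 5c 5c.
m1: inner = H(d6 3c be 36 36 36 36 48 49) = 03 39; tag = H(bc 56 d4 5c 5c 5c 5c 03 39) = 0392 ← matches
m2: inner = H(d6 3c be 36 36 36 36 63 61) = 03 6c; tag = H(bc 56 d4 5c 5c 5c 5c 03 6c) = 03c5
m3: inner = H(d6 3c be 36 36 36 36 35 7a) = 03 57; tag = H(bc 56 d4 5c 5c 5c 5c 03 57) = 03b0

1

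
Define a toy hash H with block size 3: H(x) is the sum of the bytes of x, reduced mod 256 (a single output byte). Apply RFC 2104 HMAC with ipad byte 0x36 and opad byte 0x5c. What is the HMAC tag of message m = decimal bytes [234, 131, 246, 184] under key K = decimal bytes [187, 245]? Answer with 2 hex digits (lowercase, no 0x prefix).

Key decimal bytes [187, 245] = bb f5 is 2 bytes ≤ B = 3; zero-pad to 3 bytes: K' = bb f5 00.
K' ⊕ ipad = 8d c3 36.  K' ⊕ opad = e7 a9 5c.
Inner input = (K'⊕ipad) ∥ m = 8d c3 36 ∥ ea 83 f6 b8.
Inner hash: sum = 141+195+54+234+131+246+184 = 1185; mod 256 = 161 → a1.
Outer input = (K'⊕opad) ∥ inner = e7 a9 5c ∥ a1.
Outer hash (tag): sum = 231+169+92+161 = 653; mod 256 = 141 → 8d.

8d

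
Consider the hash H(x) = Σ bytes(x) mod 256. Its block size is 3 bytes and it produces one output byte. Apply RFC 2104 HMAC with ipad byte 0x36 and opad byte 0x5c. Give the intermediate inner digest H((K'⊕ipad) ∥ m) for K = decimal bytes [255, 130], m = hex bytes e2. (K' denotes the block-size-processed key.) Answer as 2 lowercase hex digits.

Key decimal bytes [255, 130] = ff 82 is 2 bytes ≤ B = 3; zero-pad to 3 bytes: K' = ff 82 00.
K' ⊕ ipad = c9 b4 36.
Inner input = c9 b4 36 ∥ e2.
Inner hash: sum = 201+180+54+226 = 661; mod 256 = 149 → 95.

95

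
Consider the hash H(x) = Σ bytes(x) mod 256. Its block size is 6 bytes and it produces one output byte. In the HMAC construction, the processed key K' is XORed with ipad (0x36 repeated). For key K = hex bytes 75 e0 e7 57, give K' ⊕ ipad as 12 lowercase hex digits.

Key hex bytes 75 e0 e7 57 is 4 bytes ≤ B = 6; zero-pad to 6 bytes: K' = 75 e0 e7 57 00 00.
XOR each byte with 0x36: 75⊕36=43, e0⊕36=d6, e7⊕36=d1, 57⊕36=61, 00⊕36=36, 00⊕36=36.

43d6d1613636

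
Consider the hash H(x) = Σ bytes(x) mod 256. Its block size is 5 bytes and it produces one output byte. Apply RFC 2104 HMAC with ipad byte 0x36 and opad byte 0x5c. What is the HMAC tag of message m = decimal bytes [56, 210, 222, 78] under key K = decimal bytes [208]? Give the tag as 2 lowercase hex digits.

f0

Key decimal bytes [208] = d0 is 1 byte ≤ B = 5; zero-pad to 5 bytes: K' = d0 00 00 00 00.
K' ⊕ ipad = e6 36 36 36 36.  K' ⊕ opad = 8c 5c 5c 5c 5c.
Inner input = (K'⊕ipad) ∥ m = e6 36 36 36 36 ∥ 38 d2 de 4e.
Inner hash: sum = 230+54+54+54+54+56+210+222+78 = 1012; mod 256 = 244 → f4.
Outer input = (K'⊕opad) ∥ inner = 8c 5c 5c 5c 5c ∥ f4.
Outer hash (tag): sum = 140+92+92+92+92+244 = 752; mod 256 = 240 → f0.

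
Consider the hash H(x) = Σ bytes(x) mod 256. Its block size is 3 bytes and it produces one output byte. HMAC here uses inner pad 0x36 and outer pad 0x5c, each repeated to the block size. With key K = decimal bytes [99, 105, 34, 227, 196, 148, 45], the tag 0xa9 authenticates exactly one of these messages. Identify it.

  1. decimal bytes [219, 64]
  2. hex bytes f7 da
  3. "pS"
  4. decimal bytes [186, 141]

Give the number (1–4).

1

Key decimal bytes [99, 105, 34, 227, 196, 148, 45] = 63 69 22 e3 c4 94 2d is 7 bytes > B = 3, so hash it first: H(key) = 56, then zero-pad to 3 bytes: K' = 56 00 00.
K' ⊕ ipad = 60 36 36; K' ⊕ opad = 0a 5c 5c.
m1: inner = H(60 36 36 db 40) = e7; tag = H(0a 5c 5c e7) = a9 ← matches
m2: inner = H(60 36 36 f7 da) = 9d; tag = H(0a 5c 5c 9d) = 5f
m3: inner = H(60 36 36 70 53) = 8f; tag = H(0a 5c 5c 8f) = 51
m4: inner = H(60 36 36 ba 8d) = 13; tag = H(0a 5c 5c 13) = d5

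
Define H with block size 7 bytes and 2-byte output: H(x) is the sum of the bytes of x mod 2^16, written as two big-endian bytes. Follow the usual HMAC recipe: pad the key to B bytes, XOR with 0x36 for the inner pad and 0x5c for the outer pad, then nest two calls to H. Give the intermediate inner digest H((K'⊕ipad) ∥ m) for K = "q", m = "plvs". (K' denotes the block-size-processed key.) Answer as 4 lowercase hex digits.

0350

Key "q" = 71 is 1 byte ≤ B = 7; zero-pad to 7 bytes: K' = 71 00 00 00 00 00 00.
K' ⊕ ipad = 47 36 36 36 36 36 36.
Inner input = 47 36 36 36 36 36 36 ∥ 70 6c 76 73.
Inner hash: sum = 71+54+54+54+54+54+54+112+108+118+115 = 848 → 03 50.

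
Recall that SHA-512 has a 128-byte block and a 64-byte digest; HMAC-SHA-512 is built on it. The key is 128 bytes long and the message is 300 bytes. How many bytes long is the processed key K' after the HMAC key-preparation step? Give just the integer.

Key is 128 ≤ 128 bytes, zero-padded: |K'| = 128.

128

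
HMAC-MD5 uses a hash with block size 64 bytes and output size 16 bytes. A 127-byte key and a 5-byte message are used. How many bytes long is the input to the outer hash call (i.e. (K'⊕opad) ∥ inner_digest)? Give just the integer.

80

Key is 127 > 64 bytes, so it is hashed to 16 bytes then zero-padded to 64: |K'| = 64.
Outer input = (K'⊕opad) ∥ H(inner) → 64 + 16 = 80 bytes.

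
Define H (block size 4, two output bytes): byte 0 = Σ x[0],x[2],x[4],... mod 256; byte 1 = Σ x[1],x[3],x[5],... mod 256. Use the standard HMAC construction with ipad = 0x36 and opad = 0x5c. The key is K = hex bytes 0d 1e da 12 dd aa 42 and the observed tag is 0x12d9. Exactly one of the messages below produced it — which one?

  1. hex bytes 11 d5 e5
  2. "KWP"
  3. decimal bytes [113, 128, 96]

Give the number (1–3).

Key hex bytes 0d 1e da 12 dd aa 42 is 7 bytes > B = 4, so hash it first: H(key) = 06 da, then zero-pad to 4 bytes: K' = 06 da 00 00.
K' ⊕ ipad = 30 ec 36 36; K' ⊕ opad = 5a 86 5c 5c.
m1: inner = H(30 ec 36 36 11 d5 e5) = 5c f7; tag = H(5a 86 5c 5c 5c f7) = 12d9 ← matches
m2: inner = H(30 ec 36 36 4b 57 50) = 01 79; tag = H(5a 86 5c 5c 01 79) = b75b
m3: inner = H(30 ec 36 36 71 80 60) = 37 a2; tag = H(5a 86 5c 5c 37 a2) = ed84

1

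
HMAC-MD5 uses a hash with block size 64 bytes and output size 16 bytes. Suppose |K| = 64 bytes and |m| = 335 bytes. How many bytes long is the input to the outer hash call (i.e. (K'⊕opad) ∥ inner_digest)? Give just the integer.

Key is 64 ≤ 64 bytes, zero-padded: |K'| = 64.
Outer input = (K'⊕opad) ∥ H(inner) → 64 + 16 = 80 bytes.

80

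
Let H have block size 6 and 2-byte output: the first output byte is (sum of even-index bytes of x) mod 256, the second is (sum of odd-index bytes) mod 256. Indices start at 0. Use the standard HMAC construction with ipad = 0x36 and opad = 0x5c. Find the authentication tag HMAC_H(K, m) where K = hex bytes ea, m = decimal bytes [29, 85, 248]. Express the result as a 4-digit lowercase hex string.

Key hex bytes ea is 1 byte ≤ B = 6; zero-pad to 6 bytes: K' = ea 00 00 00 00 00.
K' ⊕ ipad = dc 36 36 36 36 36.  K' ⊕ opad = b6 5c 5c 5c 5c 5c.
Inner input = (K'⊕ipad) ∥ m = dc 36 36 36 36 36 ∥ 1d 55 f8.
Inner hash: even-index sum = 605 mod 256 = 93; odd-index sum = 247 mod 256 = 247 → 5d f7.
Outer input = (K'⊕opad) ∥ inner = b6 5c 5c 5c 5c 5c ∥ 5d f7.
Outer hash (tag): even-index sum = 459 mod 256 = 203; odd-index sum = 523 mod 256 = 11 → cb 0b.

cb0b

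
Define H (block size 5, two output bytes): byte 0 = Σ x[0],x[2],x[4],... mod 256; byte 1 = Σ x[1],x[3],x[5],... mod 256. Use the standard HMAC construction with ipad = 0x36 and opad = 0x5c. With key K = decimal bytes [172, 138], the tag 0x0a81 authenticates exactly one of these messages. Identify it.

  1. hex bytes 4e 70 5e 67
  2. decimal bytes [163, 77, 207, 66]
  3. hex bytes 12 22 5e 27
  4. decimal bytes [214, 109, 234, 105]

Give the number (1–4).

Key decimal bytes [172, 138] = ac 8a is 2 bytes ≤ B = 5; zero-pad to 5 bytes: K' = ac 8a 00 00 00.
K' ⊕ ipad = 9a bc 36 36 36; K' ⊕ opad = f0 d6 5c 5c 5c.
m1: inner = H(9a bc 36 36 36 4e 70 5e 67) = dd 9e; tag = H(f0 d6 5c 5c 5c dd 9e) = 460f
m2: inner = H(9a bc 36 36 36 a3 4d cf 42) = 95 64; tag = H(f0 d6 5c 5c 5c 95 64) = 0cc7
m3: inner = H(9a bc 36 36 36 12 22 5e 27) = 4f 62; tag = H(f0 d6 5c 5c 5c 4f 62) = 0a81 ← matches
m4: inner = H(9a bc 36 36 36 d6 6d ea 69) = dc b2; tag = H(f0 d6 5c 5c 5c dc b2) = 5a0e

3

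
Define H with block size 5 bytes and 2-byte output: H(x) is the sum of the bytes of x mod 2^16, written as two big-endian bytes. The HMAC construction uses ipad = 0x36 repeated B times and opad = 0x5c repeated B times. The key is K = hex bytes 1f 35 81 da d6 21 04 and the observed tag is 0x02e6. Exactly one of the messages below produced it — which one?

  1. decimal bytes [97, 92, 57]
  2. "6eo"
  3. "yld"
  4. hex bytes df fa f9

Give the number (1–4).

Key hex bytes 1f 35 81 da d6 21 04 is 7 bytes > B = 5, so hash it first: H(key) = 02 aa, then zero-pad to 5 bytes: K' = 02 aa 00 00 00.
K' ⊕ ipad = 34 9c 36 36 36; K' ⊕ opad = 5e f6 5c 5c 5c.
m1: inner = H(34 9c 36 36 36 61 5c 39) = 02 68; tag = H(5e f6 5c 5c 5c 02 68) = 02d2
m2: inner = H(34 9c 36 36 36 36 65 6f) = 02 7c; tag = H(5e f6 5c 5c 5c 02 7c) = 02e6 ← matches
m3: inner = H(34 9c 36 36 36 79 6c 64) = 02 bb; tag = H(5e f6 5c 5c 5c 02 bb) = 0325
m4: inner = H(34 9c 36 36 36 df fa f9) = 04 44; tag = H(5e f6 5c 5c 5c 04 44) = 02b0

2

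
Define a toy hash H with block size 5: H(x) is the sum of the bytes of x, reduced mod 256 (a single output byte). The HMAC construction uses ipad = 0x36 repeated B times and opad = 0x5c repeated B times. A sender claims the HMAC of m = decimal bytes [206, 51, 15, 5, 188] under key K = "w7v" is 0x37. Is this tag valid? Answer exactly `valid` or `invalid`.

Key "w7v" = 77 37 76 is 3 bytes ≤ B = 5; zero-pad to 5 bytes: K' = 77 37 76 00 00.
K' ⊕ ipad = 41 01 40 36 36; K' ⊕ opad = 2b 6b 2a 5c 5c.
Inner hash: sum = 65+1+64+54+54+206+51+15+5+188 = 703; mod 256 = 191 → bf.
Outer hash (recomputed tag): sum = 43+107+42+92+92+191 = 567; mod 256 = 55 → 37.
Recomputed tag = 37; claimed = 37 → match.

valid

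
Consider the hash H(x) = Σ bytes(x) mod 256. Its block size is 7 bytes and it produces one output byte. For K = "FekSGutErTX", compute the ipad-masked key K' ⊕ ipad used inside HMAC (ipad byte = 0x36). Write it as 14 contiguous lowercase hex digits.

Key "FekSGutErTX" = 46 65 6b 53 47 75 74 45 72 54 58 is 11 bytes > B = 7, so hash it first: H(key) = fc, then zero-pad to 7 bytes: K' = fc 00 00 00 00 00 00.
XOR each byte with 0x36: fc⊕36=ca, 00⊕36=36, 00⊕36=36, 00⊕36=36, 00⊕36=36, 00⊕36=36, 00⊕36=36.

ca363636363636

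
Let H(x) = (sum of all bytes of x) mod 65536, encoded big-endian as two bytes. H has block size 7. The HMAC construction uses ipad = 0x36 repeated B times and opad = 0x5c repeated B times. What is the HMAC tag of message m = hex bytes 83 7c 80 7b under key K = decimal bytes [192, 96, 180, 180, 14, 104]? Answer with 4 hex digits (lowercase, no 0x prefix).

03a5

Key decimal bytes [192, 96, 180, 180, 14, 104] = c0 60 b4 b4 0e 68 is 6 bytes ≤ B = 7; zero-pad to 7 bytes: K' = c0 60 b4 b4 0e 68 00.
K' ⊕ ipad = f6 56 82 82 38 5e 36.  K' ⊕ opad = 9c 3c e8 e8 52 34 5c.
Inner input = (K'⊕ipad) ∥ m = f6 56 82 82 38 5e 36 ∥ 83 7c 80 7b.
Inner hash: sum = 246+86+130+130+56+94+54+131+124+128+123 = 1302 → 05 16.
Outer input = (K'⊕opad) ∥ inner = 9c 3c e8 e8 52 34 5c ∥ 05 16.
Outer hash (tag): sum = 156+60+232+232+82+52+92+5+22 = 933 → 03 a5.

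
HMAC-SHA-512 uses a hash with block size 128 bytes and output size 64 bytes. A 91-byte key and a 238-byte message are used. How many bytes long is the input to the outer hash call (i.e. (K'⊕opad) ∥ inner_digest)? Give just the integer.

192

Key is 91 ≤ 128 bytes, zero-padded: |K'| = 128.
Outer input = (K'⊕opad) ∥ H(inner) → 128 + 64 = 192 bytes.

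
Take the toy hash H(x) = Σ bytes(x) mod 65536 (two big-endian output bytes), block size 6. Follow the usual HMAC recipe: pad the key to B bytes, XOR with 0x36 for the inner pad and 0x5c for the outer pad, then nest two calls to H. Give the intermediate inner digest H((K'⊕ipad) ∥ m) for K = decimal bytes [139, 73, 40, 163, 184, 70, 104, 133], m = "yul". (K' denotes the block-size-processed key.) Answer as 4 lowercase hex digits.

Key decimal bytes [139, 73, 40, 163, 184, 70, 104, 133] = 8b 49 28 a3 b8 46 68 85 is 8 bytes > B = 6, so hash it first: H(key) = 03 8a, then zero-pad to 6 bytes: K' = 03 8a 00 00 00 00.
K' ⊕ ipad = 35 bc 36 36 36 36.
Inner input = 35 bc 36 36 36 36 ∥ 79 75 6c.
Inner hash: sum = 53+188+54+54+54+54+121+117+108 = 803 → 03 23.

0323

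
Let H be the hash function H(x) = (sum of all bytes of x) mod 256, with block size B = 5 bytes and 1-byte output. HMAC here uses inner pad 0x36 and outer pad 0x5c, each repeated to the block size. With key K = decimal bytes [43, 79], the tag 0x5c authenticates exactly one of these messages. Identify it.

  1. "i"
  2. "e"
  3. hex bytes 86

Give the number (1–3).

Key decimal bytes [43, 79] = 2b 4f is 2 bytes ≤ B = 5; zero-pad to 5 bytes: K' = 2b 4f 00 00 00.
K' ⊕ ipad = 1d 79 36 36 36; K' ⊕ opad = 77 13 5c 5c 5c.
m1: inner = H(1d 79 36 36 36 69) = a1; tag = H(77 13 5c 5c 5c a1) = 3f
m2: inner = H(1d 79 36 36 36 65) = 9d; tag = H(77 13 5c 5c 5c 9d) = 3b
m3: inner = H(1d 79 36 36 36 86) = be; tag = H(77 13 5c 5c 5c be) = 5c ← matches

3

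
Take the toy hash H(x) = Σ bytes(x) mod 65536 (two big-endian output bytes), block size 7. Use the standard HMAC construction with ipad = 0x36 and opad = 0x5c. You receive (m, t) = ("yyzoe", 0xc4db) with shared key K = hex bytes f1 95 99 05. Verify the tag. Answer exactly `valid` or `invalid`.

Key hex bytes f1 95 99 05 is 4 bytes ≤ B = 7; zero-pad to 7 bytes: K' = f1 95 99 05 00 00 00.
K' ⊕ ipad = c7 a3 af 33 36 36 36; K' ⊕ opad = ad c9 c5 59 5c 5c 5c.
Inner hash: sum = 199+163+175+51+54+54+54+121+121+122+111+101 = 1326 → 05 2e.
Outer hash (recomputed tag): sum = 173+201+197+89+92+92+92+5+46 = 987 → 03 db.
Recomputed tag = 03db; claimed = c4db → mismatch.

invalid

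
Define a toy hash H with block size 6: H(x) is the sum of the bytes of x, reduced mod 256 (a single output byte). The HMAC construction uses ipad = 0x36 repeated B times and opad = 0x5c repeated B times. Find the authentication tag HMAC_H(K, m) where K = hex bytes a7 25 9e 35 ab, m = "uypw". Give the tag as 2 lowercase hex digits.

e9

Key hex bytes a7 25 9e 35 ab is 5 bytes ≤ B = 6; zero-pad to 6 bytes: K' = a7 25 9e 35 ab 00.
K' ⊕ ipad = 91 13 a8 03 9d 36.  K' ⊕ opad = fb 79 c2 69 f7 5c.
Inner input = (K'⊕ipad) ∥ m = 91 13 a8 03 9d 36 ∥ 75 79 70 77.
Inner hash: sum = 145+19+168+3+157+54+117+121+112+119 = 1015; mod 256 = 247 → f7.
Outer input = (K'⊕opad) ∥ inner = fb 79 c2 69 f7 5c ∥ f7.
Outer hash (tag): sum = 251+121+194+105+247+92+247 = 1257; mod 256 = 233 → e9.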